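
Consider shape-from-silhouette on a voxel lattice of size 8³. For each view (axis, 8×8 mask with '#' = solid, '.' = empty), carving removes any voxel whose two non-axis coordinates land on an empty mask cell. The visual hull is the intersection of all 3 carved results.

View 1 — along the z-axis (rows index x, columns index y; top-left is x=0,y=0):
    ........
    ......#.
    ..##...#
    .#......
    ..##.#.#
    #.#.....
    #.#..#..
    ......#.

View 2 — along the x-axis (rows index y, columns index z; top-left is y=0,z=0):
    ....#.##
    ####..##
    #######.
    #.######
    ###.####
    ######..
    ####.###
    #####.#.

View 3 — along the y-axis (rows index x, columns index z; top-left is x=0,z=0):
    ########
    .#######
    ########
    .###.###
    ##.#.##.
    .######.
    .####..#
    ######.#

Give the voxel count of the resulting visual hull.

initial block: 8^3 = 512
carve view 1 (along z, XY-mask fill 15/64): 120 voxels remain
carve view 2 (along x, YZ-mask fill 49/64): 92 voxels remain
carve view 3 (along y, XZ-mask fill 52/64): 72 voxels remain

|visual hull| = 72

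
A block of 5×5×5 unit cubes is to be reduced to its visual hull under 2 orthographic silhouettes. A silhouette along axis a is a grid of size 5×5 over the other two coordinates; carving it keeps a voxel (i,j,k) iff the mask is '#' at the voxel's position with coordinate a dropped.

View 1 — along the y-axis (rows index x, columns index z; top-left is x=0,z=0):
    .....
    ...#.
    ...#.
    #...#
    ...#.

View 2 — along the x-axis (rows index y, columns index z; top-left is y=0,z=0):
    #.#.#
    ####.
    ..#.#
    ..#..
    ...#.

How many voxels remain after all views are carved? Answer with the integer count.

|visual hull| = 10

full grid |V| = 125
  1. axis=1 (XZ plane), |mask|=5  ⇒  voxels=25
  2. axis=0 (YZ plane), |mask|=11  ⇒  voxels=10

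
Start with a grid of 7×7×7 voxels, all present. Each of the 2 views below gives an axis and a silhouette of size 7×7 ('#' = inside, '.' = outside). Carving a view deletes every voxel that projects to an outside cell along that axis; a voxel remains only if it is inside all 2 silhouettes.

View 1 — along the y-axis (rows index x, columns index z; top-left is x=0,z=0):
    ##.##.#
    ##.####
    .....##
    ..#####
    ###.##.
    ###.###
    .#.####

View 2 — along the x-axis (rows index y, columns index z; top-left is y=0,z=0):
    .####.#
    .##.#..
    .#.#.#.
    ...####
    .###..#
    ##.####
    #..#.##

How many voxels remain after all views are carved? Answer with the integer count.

voxel count = 144

start: 7×7×7 = 343 voxels
carve view 1 (along y, XZ-mask fill 34/49): 238 voxels remain
carve view 2 (along x, YZ-mask fill 29/49): 144 voxels remain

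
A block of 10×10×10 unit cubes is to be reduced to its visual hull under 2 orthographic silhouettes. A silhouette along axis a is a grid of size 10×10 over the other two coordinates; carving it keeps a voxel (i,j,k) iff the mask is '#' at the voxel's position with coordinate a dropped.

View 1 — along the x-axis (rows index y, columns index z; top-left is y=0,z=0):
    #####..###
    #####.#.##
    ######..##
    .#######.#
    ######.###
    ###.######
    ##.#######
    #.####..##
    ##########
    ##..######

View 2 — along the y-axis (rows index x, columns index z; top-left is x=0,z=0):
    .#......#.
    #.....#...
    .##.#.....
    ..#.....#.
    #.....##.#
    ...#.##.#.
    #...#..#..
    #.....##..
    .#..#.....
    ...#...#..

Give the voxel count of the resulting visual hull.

initial block: 10^3 = 1000
after view 1 [x-axis, 84 of 100 cells solid] → remaining = 840
after view 2 [y-axis, 27 of 100 cells solid] → remaining = 222

222 voxels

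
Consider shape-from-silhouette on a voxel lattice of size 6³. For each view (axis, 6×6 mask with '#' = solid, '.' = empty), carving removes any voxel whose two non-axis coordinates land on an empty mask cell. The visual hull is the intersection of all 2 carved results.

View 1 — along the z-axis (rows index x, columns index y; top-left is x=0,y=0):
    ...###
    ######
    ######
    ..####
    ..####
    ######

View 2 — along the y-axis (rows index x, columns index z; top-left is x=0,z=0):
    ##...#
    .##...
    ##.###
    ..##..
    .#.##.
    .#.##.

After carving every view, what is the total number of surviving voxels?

start: 6×6×6 = 216 voxels
V1 z: intersect with XY mask (29 set) -- 174 left
V2 y: intersect with XZ mask (18 set) -- 89 left

remaining voxels: 89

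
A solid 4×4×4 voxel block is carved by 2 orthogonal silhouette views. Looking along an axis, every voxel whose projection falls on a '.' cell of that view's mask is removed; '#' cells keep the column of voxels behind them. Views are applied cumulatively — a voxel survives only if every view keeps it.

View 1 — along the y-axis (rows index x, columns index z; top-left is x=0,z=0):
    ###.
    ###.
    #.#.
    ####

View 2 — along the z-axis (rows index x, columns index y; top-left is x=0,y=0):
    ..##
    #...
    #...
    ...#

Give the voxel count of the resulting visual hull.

voxel count = 15

initial block: 4^3 = 64
  1. axis=1 (XZ plane), |mask|=12  ⇒  voxels=48
  2. axis=2 (XY plane), |mask|=5  ⇒  voxels=15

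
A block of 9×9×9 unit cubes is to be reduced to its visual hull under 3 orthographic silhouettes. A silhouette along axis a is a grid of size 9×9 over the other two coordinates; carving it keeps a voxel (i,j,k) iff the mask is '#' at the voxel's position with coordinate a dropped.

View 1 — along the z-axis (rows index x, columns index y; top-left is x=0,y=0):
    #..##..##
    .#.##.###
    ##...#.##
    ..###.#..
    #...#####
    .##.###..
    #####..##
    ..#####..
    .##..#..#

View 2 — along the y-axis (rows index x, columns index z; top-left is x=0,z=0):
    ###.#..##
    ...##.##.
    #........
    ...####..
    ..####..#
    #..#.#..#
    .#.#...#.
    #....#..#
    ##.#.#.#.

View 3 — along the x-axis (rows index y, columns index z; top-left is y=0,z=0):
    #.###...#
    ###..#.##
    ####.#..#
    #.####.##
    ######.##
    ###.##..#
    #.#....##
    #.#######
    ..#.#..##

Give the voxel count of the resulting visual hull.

128 voxels

initial block: 9^3 = 729
carve view 1 (along z, XY-mask fill 47/81): 423 voxels remain
carve view 2 (along y, XZ-mask fill 35/81): 181 voxels remain
carve view 3 (along x, YZ-mask fill 54/81): 128 voxels remain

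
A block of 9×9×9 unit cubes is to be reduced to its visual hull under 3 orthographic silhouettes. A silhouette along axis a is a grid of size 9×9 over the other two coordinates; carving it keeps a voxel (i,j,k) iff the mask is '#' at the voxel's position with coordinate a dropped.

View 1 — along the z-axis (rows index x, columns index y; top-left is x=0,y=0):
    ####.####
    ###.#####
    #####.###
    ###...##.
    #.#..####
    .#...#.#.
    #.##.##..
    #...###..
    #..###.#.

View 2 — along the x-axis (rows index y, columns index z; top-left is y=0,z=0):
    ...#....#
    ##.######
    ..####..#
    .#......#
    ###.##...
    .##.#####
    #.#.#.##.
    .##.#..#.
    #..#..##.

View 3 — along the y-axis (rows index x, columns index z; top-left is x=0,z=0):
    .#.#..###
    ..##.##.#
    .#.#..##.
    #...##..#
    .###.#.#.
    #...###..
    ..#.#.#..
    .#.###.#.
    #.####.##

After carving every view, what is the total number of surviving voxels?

before carving: 729 voxels (9×9×9)
after view 1 [z-axis, 52 of 81 cells solid] → remaining = 468
after view 2 [x-axis, 42 of 81 cells solid] → remaining = 242
after view 3 [y-axis, 42 of 81 cells solid] → remaining = 125

voxel count = 125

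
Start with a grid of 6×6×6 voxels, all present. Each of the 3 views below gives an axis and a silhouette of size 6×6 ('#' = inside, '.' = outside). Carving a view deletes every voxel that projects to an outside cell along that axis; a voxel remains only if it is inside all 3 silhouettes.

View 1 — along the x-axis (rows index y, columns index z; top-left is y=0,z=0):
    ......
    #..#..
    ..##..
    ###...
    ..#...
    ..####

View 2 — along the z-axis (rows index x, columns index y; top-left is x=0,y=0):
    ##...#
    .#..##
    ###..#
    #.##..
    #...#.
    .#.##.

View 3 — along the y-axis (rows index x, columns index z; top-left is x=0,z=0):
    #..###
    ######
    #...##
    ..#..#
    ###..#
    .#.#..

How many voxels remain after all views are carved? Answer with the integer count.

|visual hull| = 20

start: 6×6×6 = 216 voxels
step 1: project along x, AND mask (12/36) → |grid| = 72
step 2: project along z, AND mask (18/36) → |grid| = 33
step 3: project along y, AND mask (21/36) → |grid| = 20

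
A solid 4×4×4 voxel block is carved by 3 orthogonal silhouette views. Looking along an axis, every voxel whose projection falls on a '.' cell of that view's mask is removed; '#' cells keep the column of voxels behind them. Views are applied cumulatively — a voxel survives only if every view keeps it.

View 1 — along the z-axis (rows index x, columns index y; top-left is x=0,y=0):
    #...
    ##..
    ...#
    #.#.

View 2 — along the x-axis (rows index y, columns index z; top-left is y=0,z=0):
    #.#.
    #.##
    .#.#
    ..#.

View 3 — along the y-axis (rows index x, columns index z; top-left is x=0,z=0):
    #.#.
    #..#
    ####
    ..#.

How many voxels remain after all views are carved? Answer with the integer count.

|visual hull| = 7

start: 4×4×4 = 64 voxels
after view 1 [z-axis, 6 of 16 cells solid] → remaining = 24
after view 2 [x-axis, 8 of 16 cells solid] → remaining = 12
after view 3 [y-axis, 9 of 16 cells solid] → remaining = 7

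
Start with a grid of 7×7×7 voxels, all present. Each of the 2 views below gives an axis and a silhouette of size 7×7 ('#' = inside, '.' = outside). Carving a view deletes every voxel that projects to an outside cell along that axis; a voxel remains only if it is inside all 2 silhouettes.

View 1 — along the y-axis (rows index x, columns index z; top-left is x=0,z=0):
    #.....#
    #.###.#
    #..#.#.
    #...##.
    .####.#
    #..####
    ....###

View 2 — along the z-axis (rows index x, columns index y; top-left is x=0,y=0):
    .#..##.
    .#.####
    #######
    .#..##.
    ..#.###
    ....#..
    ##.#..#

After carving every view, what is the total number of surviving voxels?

remaining voxels: 98

initial block: 7^3 = 343
carve view 1 (along y, XZ-mask fill 26/49): 182 voxels remain
carve view 2 (along z, XY-mask fill 27/49): 98 voxels remain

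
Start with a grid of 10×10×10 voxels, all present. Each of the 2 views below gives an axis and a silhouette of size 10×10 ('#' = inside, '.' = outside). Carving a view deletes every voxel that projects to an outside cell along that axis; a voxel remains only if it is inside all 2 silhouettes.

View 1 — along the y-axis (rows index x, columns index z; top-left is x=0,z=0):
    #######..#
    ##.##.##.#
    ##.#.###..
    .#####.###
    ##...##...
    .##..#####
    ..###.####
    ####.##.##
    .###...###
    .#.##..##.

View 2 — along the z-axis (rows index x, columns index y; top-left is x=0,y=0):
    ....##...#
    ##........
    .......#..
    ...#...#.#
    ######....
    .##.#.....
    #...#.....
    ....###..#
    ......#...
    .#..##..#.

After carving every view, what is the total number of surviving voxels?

|visual hull| = 185

full grid |V| = 1000
carve view 1 (along y, XZ-mask fill 66/100): 660 voxels remain
carve view 2 (along z, XY-mask fill 29/100): 185 voxels remain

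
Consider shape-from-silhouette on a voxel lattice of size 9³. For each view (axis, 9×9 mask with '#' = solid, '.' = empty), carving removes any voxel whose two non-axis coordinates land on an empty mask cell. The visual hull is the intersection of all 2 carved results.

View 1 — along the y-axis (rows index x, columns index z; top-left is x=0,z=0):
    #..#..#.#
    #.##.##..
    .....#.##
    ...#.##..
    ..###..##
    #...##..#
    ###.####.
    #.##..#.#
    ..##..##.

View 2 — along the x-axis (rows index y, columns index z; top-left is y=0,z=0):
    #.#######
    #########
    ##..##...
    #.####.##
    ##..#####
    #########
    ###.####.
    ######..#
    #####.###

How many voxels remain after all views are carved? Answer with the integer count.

full grid |V| = 729
step 1: project along y, AND mask (40/81) → |grid| = 360
step 2: project along x, AND mask (66/81) → |grid| = 289

289 voxels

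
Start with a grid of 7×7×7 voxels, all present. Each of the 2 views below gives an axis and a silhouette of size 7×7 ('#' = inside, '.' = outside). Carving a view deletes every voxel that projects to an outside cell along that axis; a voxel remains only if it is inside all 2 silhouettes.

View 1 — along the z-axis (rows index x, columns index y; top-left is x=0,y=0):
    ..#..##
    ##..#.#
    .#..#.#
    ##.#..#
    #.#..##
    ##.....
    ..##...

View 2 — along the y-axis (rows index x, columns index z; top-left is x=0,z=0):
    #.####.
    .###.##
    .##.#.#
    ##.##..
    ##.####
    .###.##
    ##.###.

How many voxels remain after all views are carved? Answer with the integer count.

start: 7×7×7 = 343 voxels
after view 1 [z-axis, 22 of 49 cells solid] → remaining = 154
after view 2 [y-axis, 34 of 49 cells solid] → remaining = 107

|visual hull| = 107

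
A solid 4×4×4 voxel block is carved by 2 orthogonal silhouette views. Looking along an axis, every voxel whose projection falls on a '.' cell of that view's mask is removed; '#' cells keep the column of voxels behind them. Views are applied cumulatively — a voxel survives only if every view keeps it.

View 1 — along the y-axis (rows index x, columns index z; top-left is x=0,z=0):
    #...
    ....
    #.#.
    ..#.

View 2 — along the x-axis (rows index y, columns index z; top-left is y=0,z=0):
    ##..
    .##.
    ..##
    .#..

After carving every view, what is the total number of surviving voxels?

before carving: 64 voxels (4×4×4)
V1 y: intersect with XZ mask (4 set) -- 16 left
V2 x: intersect with YZ mask (7 set) -- 6 left

voxel count = 6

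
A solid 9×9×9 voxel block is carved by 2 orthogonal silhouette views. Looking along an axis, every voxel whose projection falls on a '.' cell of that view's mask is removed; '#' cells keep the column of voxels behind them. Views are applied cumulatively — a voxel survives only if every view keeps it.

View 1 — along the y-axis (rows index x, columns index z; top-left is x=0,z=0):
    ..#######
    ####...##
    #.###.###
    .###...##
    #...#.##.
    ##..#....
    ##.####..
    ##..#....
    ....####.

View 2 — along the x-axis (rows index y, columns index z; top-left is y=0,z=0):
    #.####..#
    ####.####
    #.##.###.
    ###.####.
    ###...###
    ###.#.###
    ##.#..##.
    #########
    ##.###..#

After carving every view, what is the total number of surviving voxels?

full grid |V| = 729
[1] y-view keeps 45 columns → grid now 405
[2] x-view keeps 60 columns → grid now 301

301 voxels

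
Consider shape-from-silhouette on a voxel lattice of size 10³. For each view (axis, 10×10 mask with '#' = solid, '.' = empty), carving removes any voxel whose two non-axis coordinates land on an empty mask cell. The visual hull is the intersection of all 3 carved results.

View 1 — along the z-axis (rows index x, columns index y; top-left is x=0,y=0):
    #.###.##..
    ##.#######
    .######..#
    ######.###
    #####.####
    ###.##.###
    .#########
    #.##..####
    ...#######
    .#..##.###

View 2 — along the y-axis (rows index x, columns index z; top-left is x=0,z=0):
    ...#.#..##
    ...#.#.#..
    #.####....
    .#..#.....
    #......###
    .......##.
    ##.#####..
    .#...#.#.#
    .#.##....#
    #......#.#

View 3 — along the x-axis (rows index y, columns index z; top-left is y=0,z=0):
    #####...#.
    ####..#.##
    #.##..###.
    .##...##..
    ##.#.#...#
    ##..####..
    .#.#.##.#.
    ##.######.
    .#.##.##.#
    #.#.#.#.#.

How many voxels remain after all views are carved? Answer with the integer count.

remaining voxels: 164

full grid |V| = 1000
step 1: project along z, AND mask (77/100) → |grid| = 770
step 2: project along y, AND mask (38/100) → |grid| = 293
step 3: project along x, AND mask (58/100) → |grid| = 164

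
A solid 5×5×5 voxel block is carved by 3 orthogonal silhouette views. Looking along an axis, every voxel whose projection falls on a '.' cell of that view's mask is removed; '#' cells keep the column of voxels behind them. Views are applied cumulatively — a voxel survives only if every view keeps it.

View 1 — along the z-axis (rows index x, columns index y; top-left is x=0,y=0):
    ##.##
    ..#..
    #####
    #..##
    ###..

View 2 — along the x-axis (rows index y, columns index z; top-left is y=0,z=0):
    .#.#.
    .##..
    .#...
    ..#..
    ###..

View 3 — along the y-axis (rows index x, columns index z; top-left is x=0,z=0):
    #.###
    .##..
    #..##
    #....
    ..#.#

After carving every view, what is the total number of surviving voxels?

initial block: 5^3 = 125
V1 z: intersect with XY mask (16 set) -- 80 left
V2 x: intersect with YZ mask (9 set) -- 29 left
V3 y: intersect with XZ mask (12 set) -- 10 left

remaining voxels: 10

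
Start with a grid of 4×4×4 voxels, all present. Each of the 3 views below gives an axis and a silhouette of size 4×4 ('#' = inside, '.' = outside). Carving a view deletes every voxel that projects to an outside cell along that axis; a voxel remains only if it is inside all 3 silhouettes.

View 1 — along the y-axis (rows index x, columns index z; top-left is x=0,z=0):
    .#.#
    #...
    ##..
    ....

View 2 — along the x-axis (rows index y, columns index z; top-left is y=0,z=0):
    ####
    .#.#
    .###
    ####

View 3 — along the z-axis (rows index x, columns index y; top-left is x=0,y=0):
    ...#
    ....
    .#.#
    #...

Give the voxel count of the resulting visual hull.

voxel count = 5

full grid |V| = 64
after view 1 [y-axis, 5 of 16 cells solid] → remaining = 20
after view 2 [x-axis, 13 of 16 cells solid] → remaining = 16
after view 3 [z-axis, 4 of 16 cells solid] → remaining = 5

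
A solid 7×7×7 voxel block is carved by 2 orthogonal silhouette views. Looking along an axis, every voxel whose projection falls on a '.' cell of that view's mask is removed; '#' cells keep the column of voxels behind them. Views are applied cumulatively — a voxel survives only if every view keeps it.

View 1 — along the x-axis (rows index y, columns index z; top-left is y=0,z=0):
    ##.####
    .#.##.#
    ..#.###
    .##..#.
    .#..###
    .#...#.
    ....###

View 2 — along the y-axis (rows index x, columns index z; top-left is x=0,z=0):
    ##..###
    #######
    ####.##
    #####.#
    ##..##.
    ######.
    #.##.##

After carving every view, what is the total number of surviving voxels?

initial block: 7^3 = 343
V1 x: intersect with YZ mask (26 set) -- 182 left
V2 y: intersect with XZ mask (39 set) -- 143 left

remaining voxels: 143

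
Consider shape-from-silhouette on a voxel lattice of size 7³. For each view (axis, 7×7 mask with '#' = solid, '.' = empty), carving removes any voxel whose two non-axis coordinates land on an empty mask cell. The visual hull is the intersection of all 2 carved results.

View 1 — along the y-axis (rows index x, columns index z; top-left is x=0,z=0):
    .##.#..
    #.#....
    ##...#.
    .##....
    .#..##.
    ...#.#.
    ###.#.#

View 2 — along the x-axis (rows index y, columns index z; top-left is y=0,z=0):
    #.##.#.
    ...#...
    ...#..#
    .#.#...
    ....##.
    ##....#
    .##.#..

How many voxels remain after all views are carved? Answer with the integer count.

remaining voxels: 47

initial block: 7^3 = 343
V1 y: intersect with XZ mask (20 set) -- 140 left
V2 x: intersect with YZ mask (17 set) -- 47 left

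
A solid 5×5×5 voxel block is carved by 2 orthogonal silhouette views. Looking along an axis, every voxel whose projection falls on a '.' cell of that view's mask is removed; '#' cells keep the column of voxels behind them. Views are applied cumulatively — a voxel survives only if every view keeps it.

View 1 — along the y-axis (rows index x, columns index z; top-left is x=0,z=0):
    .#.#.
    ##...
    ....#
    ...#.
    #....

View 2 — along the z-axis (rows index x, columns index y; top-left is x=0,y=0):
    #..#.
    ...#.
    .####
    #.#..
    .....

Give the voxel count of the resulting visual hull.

12 voxels

start: 5×5×5 = 125 voxels
[1] y-view keeps 7 columns → grid now 35
[2] z-view keeps 9 columns → grid now 12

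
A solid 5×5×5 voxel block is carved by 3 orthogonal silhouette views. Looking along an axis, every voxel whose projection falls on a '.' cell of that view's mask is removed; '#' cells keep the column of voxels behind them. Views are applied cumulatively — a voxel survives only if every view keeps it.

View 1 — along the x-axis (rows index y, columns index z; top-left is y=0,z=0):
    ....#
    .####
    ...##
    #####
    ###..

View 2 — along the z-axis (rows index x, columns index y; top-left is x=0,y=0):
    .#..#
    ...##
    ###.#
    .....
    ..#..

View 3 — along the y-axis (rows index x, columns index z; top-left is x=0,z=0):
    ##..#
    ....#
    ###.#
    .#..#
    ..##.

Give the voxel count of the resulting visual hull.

before carving: 125 voxels (5×5×5)
after view 1 [x-axis, 15 of 25 cells solid] → remaining = 75
after view 2 [z-axis, 9 of 25 cells solid] → remaining = 27
after view 3 [y-axis, 12 of 25 cells solid] → remaining = 14

14 voxels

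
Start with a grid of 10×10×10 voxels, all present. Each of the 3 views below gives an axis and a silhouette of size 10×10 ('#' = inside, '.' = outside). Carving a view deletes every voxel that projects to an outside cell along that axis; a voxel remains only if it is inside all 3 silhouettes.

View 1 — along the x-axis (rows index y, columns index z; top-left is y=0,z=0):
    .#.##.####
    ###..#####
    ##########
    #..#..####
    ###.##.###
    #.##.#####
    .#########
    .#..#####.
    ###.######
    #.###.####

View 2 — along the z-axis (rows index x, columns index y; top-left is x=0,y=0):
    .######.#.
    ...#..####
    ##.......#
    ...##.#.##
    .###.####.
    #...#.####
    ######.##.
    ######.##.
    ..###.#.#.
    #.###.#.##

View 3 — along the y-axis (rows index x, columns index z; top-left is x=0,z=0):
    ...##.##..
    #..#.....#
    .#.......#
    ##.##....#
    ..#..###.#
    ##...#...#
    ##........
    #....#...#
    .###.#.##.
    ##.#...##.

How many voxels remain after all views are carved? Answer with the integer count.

remaining voxels: 188

before carving: 1000 voxels (10×10×10)
carve view 1 (along x, YZ-mask fill 79/100): 790 voxels remain
carve view 2 (along z, XY-mask fill 61/100): 485 voxels remain
carve view 3 (along y, XZ-mask fill 39/100): 188 voxels remain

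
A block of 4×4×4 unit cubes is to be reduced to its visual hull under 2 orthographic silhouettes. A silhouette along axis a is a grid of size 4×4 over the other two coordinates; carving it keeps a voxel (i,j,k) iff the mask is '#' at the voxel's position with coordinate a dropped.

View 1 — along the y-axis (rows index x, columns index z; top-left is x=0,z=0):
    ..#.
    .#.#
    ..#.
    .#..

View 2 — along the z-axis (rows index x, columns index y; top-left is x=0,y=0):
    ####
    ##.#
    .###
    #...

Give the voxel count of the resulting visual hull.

|visual hull| = 14

initial block: 4^3 = 64
[1] y-view keeps 5 columns → grid now 20
[2] z-view keeps 11 columns → grid now 14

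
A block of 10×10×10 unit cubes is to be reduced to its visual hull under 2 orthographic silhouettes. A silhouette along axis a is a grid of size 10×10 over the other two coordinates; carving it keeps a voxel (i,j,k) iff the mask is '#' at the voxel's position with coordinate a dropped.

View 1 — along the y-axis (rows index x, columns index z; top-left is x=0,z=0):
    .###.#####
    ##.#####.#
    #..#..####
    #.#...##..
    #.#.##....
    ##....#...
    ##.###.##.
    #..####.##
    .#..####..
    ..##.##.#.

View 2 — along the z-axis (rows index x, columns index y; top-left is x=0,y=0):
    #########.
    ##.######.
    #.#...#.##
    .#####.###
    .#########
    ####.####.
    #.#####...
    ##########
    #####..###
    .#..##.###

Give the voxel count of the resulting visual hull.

initial block: 10^3 = 1000
V1 y: intersect with XZ mask (57 set) -- 570 left
V2 z: intersect with XY mask (77 set) -- 440 left

voxel count = 440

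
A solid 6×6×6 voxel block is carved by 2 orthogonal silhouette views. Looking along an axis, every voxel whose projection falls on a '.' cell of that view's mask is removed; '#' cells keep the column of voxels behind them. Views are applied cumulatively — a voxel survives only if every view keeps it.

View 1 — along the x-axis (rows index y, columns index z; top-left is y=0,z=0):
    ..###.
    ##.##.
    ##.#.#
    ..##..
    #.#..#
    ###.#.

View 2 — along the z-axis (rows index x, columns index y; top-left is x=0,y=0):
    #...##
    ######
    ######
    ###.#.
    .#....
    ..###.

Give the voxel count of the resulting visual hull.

voxel count = 77

full grid |V| = 216
  1. axis=0 (YZ plane), |mask|=20  ⇒  voxels=120
  2. axis=2 (XY plane), |mask|=23  ⇒  voxels=77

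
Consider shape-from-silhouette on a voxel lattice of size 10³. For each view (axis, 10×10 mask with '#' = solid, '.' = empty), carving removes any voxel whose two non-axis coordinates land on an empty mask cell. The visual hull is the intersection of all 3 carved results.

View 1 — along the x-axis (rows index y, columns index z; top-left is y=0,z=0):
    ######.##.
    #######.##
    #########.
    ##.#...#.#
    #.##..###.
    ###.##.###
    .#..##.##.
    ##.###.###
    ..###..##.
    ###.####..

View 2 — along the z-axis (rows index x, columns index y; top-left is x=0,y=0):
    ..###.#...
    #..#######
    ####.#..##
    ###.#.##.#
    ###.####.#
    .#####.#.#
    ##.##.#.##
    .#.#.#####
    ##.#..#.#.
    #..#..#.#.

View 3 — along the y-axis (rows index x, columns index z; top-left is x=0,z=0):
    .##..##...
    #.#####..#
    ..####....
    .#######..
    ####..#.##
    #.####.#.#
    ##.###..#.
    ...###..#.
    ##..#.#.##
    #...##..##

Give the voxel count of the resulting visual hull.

|visual hull| = 255

start: 10×10×10 = 1000 voxels
[1] x-view keeps 70 columns → grid now 700
[2] z-view keeps 64 columns → grid now 439
[3] y-view keeps 57 columns → grid now 255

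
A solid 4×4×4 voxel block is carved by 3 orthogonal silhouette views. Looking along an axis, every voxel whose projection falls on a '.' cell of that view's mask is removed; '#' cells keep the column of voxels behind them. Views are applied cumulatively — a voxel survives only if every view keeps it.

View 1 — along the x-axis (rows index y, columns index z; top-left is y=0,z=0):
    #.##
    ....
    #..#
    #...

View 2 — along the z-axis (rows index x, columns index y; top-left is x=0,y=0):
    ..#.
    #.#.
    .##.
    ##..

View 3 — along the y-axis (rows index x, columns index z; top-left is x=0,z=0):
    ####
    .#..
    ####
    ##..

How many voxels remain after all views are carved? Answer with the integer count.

before carving: 64 voxels (4×4×4)
V1 x: intersect with YZ mask (6 set) -- 24 left
V2 z: intersect with XY mask (7 set) -- 12 left
V3 y: intersect with XZ mask (11 set) -- 5 left

|visual hull| = 5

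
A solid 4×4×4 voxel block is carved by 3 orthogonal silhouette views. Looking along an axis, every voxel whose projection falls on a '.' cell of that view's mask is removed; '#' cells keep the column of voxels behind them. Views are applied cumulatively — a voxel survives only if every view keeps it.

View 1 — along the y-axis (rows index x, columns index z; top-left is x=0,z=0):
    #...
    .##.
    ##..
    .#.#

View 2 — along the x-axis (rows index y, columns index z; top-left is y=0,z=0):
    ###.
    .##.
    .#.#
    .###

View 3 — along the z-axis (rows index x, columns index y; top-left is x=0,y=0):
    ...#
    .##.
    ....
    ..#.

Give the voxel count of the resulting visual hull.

5 voxels

start: 4×4×4 = 64 voxels
  1. axis=1 (XZ plane), |mask|=7  ⇒  voxels=28
  2. axis=0 (YZ plane), |mask|=10  ⇒  voxels=19
  3. axis=2 (XY plane), |mask|=4  ⇒  voxels=5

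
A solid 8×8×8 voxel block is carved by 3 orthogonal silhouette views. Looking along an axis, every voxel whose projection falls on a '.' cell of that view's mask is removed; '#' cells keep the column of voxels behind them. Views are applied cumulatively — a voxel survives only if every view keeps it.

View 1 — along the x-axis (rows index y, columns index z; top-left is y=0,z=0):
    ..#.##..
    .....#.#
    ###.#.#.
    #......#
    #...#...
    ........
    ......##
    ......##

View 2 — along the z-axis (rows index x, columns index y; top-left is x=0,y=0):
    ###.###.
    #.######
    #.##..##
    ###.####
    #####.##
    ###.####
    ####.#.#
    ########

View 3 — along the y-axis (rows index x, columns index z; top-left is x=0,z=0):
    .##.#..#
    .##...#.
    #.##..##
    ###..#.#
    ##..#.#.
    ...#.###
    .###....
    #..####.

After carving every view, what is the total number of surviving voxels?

|visual hull| = 66

full grid |V| = 512
carve view 1 (along x, YZ-mask fill 18/64): 144 voxels remain
carve view 2 (along z, XY-mask fill 53/64): 126 voxels remain
carve view 3 (along y, XZ-mask fill 33/64): 66 voxels remain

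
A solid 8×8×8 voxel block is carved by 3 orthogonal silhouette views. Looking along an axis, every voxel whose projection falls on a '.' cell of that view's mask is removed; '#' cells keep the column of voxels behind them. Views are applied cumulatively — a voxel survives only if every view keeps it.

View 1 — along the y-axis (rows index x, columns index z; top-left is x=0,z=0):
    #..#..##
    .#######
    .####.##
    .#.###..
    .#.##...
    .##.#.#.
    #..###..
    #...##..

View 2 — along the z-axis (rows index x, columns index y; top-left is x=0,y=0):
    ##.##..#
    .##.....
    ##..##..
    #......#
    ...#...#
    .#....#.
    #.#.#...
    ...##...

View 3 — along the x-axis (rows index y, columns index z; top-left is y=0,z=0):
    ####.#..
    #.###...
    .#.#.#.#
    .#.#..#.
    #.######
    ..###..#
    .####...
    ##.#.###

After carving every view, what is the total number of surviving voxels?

before carving: 512 voxels (8×8×8)
  1. axis=1 (XZ plane), |mask|=35  ⇒  voxels=280
  2. axis=2 (XY plane), |mask|=22  ⇒  voxels=98
  3. axis=0 (YZ plane), |mask|=37  ⇒  voxels=63

63 voxels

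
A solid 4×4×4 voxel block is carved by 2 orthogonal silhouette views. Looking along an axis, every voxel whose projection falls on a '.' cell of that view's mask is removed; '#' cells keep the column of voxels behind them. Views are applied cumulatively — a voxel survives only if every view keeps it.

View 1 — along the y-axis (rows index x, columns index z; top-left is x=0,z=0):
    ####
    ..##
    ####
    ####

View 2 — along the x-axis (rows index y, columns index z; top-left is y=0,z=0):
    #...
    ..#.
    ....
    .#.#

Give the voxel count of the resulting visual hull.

14 voxels

full grid |V| = 64
[1] y-view keeps 14 columns → grid now 56
[2] x-view keeps 4 columns → grid now 14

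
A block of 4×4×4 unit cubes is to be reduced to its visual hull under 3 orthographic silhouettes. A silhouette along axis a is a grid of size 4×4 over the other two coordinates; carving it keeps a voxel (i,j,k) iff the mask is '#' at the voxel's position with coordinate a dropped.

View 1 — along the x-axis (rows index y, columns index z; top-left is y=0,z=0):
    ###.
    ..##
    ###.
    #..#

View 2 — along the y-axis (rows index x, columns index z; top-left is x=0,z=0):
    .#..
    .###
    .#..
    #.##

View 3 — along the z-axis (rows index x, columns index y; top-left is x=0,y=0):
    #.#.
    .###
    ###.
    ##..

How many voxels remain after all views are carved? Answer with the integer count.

remaining voxels: 13

before carving: 64 voxels (4×4×4)
[1] x-view keeps 10 columns → grid now 40
[2] y-view keeps 8 columns → grid now 19
[3] z-view keeps 10 columns → grid now 13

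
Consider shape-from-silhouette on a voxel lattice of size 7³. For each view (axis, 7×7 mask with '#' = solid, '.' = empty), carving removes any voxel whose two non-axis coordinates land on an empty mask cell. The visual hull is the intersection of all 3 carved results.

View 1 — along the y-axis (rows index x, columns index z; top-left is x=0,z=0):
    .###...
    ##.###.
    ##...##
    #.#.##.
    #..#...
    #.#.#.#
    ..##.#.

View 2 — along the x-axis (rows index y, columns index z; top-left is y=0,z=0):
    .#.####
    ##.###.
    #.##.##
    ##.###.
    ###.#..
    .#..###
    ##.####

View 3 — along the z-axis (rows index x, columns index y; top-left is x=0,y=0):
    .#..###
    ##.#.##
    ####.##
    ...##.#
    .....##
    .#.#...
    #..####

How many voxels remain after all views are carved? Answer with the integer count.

voxel count = 71

start: 7×7×7 = 343 voxels
  1. axis=1 (XZ plane), |mask|=25  ⇒  voxels=175
  2. axis=0 (YZ plane), |mask|=34  ⇒  voxels=121
  3. axis=2 (XY plane), |mask|=27  ⇒  voxels=71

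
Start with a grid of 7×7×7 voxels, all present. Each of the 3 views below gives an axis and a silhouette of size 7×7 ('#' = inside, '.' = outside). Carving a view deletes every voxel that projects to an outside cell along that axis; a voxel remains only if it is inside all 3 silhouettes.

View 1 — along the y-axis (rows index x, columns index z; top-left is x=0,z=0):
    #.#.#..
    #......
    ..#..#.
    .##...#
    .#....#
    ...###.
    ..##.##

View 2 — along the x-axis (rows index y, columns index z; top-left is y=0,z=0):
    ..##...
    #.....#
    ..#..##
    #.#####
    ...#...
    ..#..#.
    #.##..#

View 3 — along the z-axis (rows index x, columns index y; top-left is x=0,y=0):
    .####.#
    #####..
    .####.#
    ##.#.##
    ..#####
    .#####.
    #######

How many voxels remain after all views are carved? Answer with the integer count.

voxel count = 46

full grid |V| = 343
step 1: project along y, AND mask (18/49) → |grid| = 126
step 2: project along x, AND mask (20/49) → |grid| = 57
step 3: project along z, AND mask (37/49) → |grid| = 46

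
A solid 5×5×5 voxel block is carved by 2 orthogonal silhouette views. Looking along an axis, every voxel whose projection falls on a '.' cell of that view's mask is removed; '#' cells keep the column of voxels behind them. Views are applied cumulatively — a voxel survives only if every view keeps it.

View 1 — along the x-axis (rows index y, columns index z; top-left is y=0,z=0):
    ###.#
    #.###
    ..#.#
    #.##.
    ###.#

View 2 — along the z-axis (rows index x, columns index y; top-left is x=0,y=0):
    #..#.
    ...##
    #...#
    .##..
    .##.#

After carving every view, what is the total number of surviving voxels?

remaining voxels: 38

before carving: 125 voxels (5×5×5)
[1] x-view keeps 17 columns → grid now 85
[2] z-view keeps 11 columns → grid now 38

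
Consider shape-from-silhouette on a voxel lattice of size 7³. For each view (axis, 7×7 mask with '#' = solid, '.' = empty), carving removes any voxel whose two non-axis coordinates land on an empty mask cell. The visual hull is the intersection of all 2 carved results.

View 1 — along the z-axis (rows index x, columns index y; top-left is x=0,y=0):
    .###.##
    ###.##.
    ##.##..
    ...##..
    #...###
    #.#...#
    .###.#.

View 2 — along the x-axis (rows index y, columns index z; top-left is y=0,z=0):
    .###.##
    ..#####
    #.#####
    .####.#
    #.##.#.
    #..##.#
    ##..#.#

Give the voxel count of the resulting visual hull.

128 voxels

full grid |V| = 343
carve view 1 (along z, XY-mask fill 27/49): 189 voxels remain
carve view 2 (along x, YZ-mask fill 33/49): 128 voxels remain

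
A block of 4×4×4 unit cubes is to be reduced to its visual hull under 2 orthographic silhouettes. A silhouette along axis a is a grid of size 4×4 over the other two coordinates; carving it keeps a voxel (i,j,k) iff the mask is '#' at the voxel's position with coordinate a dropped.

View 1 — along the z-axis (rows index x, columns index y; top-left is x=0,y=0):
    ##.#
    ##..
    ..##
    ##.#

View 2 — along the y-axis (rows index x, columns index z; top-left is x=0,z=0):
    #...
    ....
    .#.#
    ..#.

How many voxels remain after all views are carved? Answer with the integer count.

full grid |V| = 64
step 1: project along z, AND mask (10/16) → |grid| = 40
step 2: project along y, AND mask (4/16) → |grid| = 10

10 voxels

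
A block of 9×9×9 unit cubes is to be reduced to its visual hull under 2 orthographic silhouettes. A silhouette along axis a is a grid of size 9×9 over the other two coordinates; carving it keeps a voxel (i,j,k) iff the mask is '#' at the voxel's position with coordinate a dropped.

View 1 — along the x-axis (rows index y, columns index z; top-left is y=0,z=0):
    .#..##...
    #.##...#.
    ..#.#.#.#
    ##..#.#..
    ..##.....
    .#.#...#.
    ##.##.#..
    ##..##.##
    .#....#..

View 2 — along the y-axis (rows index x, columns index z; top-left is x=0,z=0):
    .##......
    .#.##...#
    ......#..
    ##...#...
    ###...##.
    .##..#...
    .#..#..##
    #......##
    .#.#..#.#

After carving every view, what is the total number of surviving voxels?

before carving: 729 voxels (9×9×9)
carve view 1 (along x, YZ-mask fill 33/81): 297 voxels remain
carve view 2 (along y, XZ-mask fill 29/81): 114 voxels remain

voxel count = 114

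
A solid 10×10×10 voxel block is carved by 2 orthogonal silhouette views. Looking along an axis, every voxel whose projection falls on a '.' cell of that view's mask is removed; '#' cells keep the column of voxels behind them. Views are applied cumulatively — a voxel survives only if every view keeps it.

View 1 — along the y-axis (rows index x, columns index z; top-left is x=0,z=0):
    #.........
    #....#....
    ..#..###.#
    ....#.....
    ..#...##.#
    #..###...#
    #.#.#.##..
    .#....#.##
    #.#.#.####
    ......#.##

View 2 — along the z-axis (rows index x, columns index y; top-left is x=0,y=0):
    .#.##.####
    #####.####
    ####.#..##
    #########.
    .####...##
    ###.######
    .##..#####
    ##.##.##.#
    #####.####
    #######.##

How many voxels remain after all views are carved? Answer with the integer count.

291 voxels

before carving: 1000 voxels (10×10×10)
[1] y-view keeps 37 columns → grid now 370
[2] z-view keeps 79 columns → grid now 291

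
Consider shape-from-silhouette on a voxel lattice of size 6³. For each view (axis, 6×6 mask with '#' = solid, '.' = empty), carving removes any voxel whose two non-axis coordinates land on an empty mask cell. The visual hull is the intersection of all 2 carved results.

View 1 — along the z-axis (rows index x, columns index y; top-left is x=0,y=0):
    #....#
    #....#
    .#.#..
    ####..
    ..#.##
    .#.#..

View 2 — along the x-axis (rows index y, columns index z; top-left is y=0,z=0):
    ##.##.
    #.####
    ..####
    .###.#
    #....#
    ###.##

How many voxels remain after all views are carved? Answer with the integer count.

|visual hull| = 64

start: 6×6×6 = 216 voxels
carve view 1 (along z, XY-mask fill 15/36): 90 voxels remain
carve view 2 (along x, YZ-mask fill 24/36): 64 voxels remain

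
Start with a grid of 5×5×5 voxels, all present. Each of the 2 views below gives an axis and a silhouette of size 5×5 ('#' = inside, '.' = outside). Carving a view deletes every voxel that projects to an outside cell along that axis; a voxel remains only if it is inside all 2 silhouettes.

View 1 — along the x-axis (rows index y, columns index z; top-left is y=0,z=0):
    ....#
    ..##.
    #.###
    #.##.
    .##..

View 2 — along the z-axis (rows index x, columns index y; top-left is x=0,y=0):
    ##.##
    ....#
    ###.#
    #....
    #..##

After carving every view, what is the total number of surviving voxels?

|visual hull| = 26

start: 5×5×5 = 125 voxels
V1 x: intersect with YZ mask (12 set) -- 60 left
V2 z: intersect with XY mask (13 set) -- 26 left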